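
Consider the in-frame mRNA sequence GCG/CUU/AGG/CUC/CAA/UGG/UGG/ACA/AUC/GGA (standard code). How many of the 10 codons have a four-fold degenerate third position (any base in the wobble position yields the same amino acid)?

Codon 1 GCG (Ala): third position 4-fold.
Codon 2 CUU (Leu): third position 4-fold.
Codon 3 AGG (Arg): third position 2-fold.
Codon 4 CUC (Leu): third position 4-fold.
Codon 5 CAA (Gln): third position 2-fold.
Codon 6 UGG (Trp): third position 1-fold.
Codon 7 UGG (Trp): third position 1-fold.
Codon 8 ACA (Thr): third position 4-fold.
Codon 9 AUC (Ile): third position 3-fold.
Codon 10 GGA (Gly): third position 4-fold.
Four-fold degenerate third positions: 5.

5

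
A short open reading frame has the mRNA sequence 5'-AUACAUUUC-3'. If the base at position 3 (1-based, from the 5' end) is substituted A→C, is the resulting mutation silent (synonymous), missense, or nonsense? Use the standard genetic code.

Position 3 falls in codon 1: AUA → Ile.
After the substitution the codon is AUC → Ile.
Both encode Ile, so the change is synonymous.

silent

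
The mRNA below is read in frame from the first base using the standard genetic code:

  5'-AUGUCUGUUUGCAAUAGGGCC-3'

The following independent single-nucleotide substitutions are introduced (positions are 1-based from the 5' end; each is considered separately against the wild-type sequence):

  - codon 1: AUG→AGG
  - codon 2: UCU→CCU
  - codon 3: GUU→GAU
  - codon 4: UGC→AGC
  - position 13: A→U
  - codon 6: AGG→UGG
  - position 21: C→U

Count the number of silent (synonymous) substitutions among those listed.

Codon 1: AUG (Met) → AGG (Arg) — missense.
Codon 2: UCU (Ser) → CCU (Pro) — missense.
Codon 3: GUU (Val) → GAU (Asp) — missense.
Codon 4: UGC (Cys) → AGC (Ser) — missense.
Codon 5: AAU (Asn) → UAU (Tyr) — missense.
Codon 6: AGG (Arg) → UGG (Trp) — missense.
Codon 7: GCC (Ala) → GCU (Ala) — synonymous.
Synonymous: 1 of 7.

1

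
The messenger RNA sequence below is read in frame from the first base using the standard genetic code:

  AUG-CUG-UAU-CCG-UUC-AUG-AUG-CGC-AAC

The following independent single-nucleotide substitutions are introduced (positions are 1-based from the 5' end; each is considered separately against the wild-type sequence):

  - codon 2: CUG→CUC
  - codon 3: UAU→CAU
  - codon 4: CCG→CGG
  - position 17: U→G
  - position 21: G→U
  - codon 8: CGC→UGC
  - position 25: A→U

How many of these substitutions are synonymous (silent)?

1

Codon 2: CUG (Leu) → CUC (Leu) — synonymous.
Codon 3: UAU (Tyr) → CAU (His) — missense.
Codon 4: CCG (Pro) → CGG (Arg) — missense.
Codon 6: AUG (Met) → AGG (Arg) — missense.
Codon 7: AUG (Met) → AUU (Ile) — missense.
Codon 8: CGC (Arg) → UGC (Cys) — missense.
Codon 9: AAC (Asn) → UAC (Tyr) — missense.
Synonymous: 1 of 7.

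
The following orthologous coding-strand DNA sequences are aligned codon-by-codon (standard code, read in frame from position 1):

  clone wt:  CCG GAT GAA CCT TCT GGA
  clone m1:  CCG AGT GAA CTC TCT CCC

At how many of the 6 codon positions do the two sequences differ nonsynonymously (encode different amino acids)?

Codon 1: CCG Pro / CCG Pro — identical.
Codon 2: GAT Asp / AGT Ser — nonsynonymous.
Codon 3: GAA Glu / GAA Glu — identical.
Codon 4: CCT Pro / CTC Leu — nonsynonymous.
Codon 5: TCT Ser / TCT Ser — identical.
Codon 6: GGA Gly / CCC Pro — nonsynonymous.
Nonsynonymous differences: 3.

3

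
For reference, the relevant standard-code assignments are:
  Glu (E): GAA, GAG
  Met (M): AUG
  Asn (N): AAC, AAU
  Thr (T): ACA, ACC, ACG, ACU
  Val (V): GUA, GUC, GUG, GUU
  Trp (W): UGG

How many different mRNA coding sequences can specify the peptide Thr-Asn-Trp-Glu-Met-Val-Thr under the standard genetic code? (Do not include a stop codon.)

256

Thr: 4 codons.
Asn: 2 codons.
Trp: 1 codon.
Glu: 2 codons.
Met: 1 codon.
Val: 4 codons.
Thr: 4 codons.
4 × 2 × 1 × 2 × 1 × 4 × 4 = 256.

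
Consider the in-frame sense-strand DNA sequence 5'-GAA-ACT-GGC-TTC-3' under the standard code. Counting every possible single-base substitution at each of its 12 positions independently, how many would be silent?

Codon 1 (GAA, Glu): 1 synonymous substitution.
Codon 2 (ACT, Thr): 3 synonymous substitutions.
Codon 3 (GGC, Gly): 3 synonymous substitutions.
Codon 4 (TTC, Phe): 1 synonymous substitution.
Total: 1 + 3 + 3 + 1 = 8.

8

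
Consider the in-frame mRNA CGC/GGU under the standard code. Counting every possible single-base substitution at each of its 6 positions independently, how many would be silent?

Codon 1 (CGC, Arg): 3 synonymous substitutions.
Codon 2 (GGU, Gly): 3 synonymous substitutions.
Total: 3 + 3 = 6.

6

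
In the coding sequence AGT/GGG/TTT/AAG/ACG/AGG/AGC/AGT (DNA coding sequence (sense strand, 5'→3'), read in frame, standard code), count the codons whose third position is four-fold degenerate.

Codon 1 AGT (Ser): third position 2-fold.
Codon 2 GGG (Gly): third position 4-fold.
Codon 3 TTT (Phe): third position 2-fold.
Codon 4 AAG (Lys): third position 2-fold.
Codon 5 ACG (Thr): third position 4-fold.
Codon 6 AGG (Arg): third position 2-fold.
Codon 7 AGC (Ser): third position 2-fold.
Codon 8 AGT (Ser): third position 2-fold.
Four-fold degenerate third positions: 2.

2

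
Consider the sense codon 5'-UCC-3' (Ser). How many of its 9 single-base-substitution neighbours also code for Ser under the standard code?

Position 1: none → 0 synonymous.
Position 2: none → 0 synonymous.
Position 3: UCU, UCA, UCG → 3 synonymous.
Total: 0 + 0 + 3 = 3.

3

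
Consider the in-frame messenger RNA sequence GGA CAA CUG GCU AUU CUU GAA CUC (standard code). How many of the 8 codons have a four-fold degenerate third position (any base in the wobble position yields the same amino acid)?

Codon 1 GGA (Gly): third position 4-fold.
Codon 2 CAA (Gln): third position 2-fold.
Codon 3 CUG (Leu): third position 4-fold.
Codon 4 GCU (Ala): third position 4-fold.
Codon 5 AUU (Ile): third position 3-fold.
Codon 6 CUU (Leu): third position 4-fold.
Codon 7 GAA (Glu): third position 2-fold.
Codon 8 CUC (Leu): third position 4-fold.
Four-fold degenerate third positions: 5.

5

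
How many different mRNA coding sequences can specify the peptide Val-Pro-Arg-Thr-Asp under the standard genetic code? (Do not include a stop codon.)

768

Val: 4 codons.
Pro: 4 codons.
Arg: 6 codons.
Thr: 4 codons.
Asp: 2 codons.
4 × 4 × 6 × 4 × 2 = 768.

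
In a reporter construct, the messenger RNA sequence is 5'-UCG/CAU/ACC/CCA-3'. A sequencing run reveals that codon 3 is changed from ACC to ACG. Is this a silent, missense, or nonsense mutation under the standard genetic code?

Position 9 falls in codon 3: ACC → Thr.
After the substitution the codon is ACG → Thr.
Both encode Thr, so the change is synonymous.

silent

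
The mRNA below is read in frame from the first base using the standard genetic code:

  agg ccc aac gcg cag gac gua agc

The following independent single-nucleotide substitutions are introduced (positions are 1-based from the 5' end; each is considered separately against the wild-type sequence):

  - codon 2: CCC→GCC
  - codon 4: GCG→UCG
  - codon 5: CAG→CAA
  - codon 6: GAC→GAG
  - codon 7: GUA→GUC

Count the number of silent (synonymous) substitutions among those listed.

2

Codon 2: CCC (Pro) → GCC (Ala) — missense.
Codon 4: GCG (Ala) → UCG (Ser) — missense.
Codon 5: CAG (Gln) → CAA (Gln) — synonymous.
Codon 6: GAC (Asp) → GAG (Glu) — missense.
Codon 7: GUA (Val) → GUC (Val) — synonymous.
Synonymous: 2 of 5.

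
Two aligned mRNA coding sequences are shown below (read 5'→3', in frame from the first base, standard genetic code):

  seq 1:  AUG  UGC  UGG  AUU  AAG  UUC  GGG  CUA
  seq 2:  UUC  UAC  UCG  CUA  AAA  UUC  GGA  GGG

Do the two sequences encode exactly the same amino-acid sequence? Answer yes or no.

no

Codon 1: AUG Met / UUC Phe — nonsynonymous.
Codon 2: UGC Cys / UAC Tyr — nonsynonymous.
Codon 3: UGG Trp / UCG Ser — nonsynonymous.
Codon 4: AUU Ile / CUA Leu — nonsynonymous.
Codon 5: AAG Lys / AAA Lys — synonymous.
Codon 6: UUC Phe / UUC Phe — identical.
Codon 7: GGG Gly / GGA Gly — synonymous.
Codon 8: CUA Leu / GGG Gly — nonsynonymous.
Nonsynonymous differences: 5 → different protein.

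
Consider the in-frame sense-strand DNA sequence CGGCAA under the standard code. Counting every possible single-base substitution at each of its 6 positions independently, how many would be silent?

5

Codon 1 (CGG, Arg): 4 synonymous substitutions.
Codon 2 (CAA, Gln): 1 synonymous substitution.
Total: 4 + 1 = 5.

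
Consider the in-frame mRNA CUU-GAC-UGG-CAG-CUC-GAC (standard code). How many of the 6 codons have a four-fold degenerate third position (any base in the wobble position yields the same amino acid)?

Codon 1 CUU (Leu): third position 4-fold.
Codon 2 GAC (Asp): third position 2-fold.
Codon 3 UGG (Trp): third position 1-fold.
Codon 4 CAG (Gln): third position 2-fold.
Codon 5 CUC (Leu): third position 4-fold.
Codon 6 GAC (Asp): third position 2-fold.
Four-fold degenerate third positions: 2.

2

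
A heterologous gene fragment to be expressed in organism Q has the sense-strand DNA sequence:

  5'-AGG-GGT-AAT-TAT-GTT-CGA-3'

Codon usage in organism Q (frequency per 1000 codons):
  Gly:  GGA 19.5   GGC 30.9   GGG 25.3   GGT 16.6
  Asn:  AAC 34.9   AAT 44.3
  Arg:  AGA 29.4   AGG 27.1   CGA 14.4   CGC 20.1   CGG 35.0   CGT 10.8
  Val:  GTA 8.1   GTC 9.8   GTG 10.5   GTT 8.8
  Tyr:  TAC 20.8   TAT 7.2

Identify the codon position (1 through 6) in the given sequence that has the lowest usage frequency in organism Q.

Codon 1 AGG (Arg): 27.1 per 1000.
Codon 2 GGT (Gly): 16.6 per 1000.
Codon 3 AAT (Asn): 44.3 per 1000.
Codon 4 TAT (Tyr): 7.2 per 1000.
Codon 5 GTT (Val): 8.8 per 1000.
Codon 6 CGA (Arg): 14.4 per 1000.
Lowest frequency is 7.2 at codon 4.

4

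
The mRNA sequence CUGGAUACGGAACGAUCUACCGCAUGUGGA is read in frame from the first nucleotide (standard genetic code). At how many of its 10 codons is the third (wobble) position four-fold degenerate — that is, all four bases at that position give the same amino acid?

7

Codon 1 CUG (Leu): third position 4-fold.
Codon 2 GAU (Asp): third position 2-fold.
Codon 3 ACG (Thr): third position 4-fold.
Codon 4 GAA (Glu): third position 2-fold.
Codon 5 CGA (Arg): third position 4-fold.
Codon 6 UCU (Ser): third position 4-fold.
Codon 7 ACC (Thr): third position 4-fold.
Codon 8 GCA (Ala): third position 4-fold.
Codon 9 UGU (Cys): third position 2-fold.
Codon 10 GGA (Gly): third position 4-fold.
Four-fold degenerate third positions: 7.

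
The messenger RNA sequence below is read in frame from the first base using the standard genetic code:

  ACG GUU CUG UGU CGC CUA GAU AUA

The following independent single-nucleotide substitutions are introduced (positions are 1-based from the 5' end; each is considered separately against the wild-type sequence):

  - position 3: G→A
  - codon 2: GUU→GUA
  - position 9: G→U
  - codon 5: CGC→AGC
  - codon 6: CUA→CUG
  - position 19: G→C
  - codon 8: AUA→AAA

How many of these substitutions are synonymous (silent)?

Codon 1: ACG (Thr) → ACA (Thr) — synonymous.
Codon 2: GUU (Val) → GUA (Val) — synonymous.
Codon 3: CUG (Leu) → CUU (Leu) — synonymous.
Codon 5: CGC (Arg) → AGC (Ser) — missense.
Codon 6: CUA (Leu) → CUG (Leu) — synonymous.
Codon 7: GAU (Asp) → CAU (His) — missense.
Codon 8: AUA (Ile) → AAA (Lys) — missense.
Synonymous: 4 of 7.

4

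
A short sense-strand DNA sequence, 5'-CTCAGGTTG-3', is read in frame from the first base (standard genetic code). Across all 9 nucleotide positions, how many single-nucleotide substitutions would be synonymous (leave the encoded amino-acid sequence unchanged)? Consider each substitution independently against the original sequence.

7

Codon 1 (CTC, Leu): 3 synonymous substitutions.
Codon 2 (AGG, Arg): 2 synonymous substitutions.
Codon 3 (TTG, Leu): 2 synonymous substitutions.
Total: 3 + 2 + 2 = 7.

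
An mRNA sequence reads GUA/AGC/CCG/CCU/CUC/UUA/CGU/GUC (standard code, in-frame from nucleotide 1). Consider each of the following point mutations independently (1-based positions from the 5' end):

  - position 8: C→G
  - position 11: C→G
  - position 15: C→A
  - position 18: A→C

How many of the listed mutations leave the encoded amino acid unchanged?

Codon 3: CCG (Pro) → CGG (Arg) — missense.
Codon 4: CCU (Pro) → CGU (Arg) — missense.
Codon 5: CUC (Leu) → CUA (Leu) — synonymous.
Codon 6: UUA (Leu) → UUC (Phe) — missense.
Synonymous: 1 of 4.

1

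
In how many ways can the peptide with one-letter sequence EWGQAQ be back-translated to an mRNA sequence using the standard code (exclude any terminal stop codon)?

Glu: 2 codons.
Trp: 1 codon.
Gly: 4 codons.
Gln: 2 codons.
Ala: 4 codons.
Gln: 2 codons.
2 × 1 × 4 × 2 × 4 × 2 = 128.

128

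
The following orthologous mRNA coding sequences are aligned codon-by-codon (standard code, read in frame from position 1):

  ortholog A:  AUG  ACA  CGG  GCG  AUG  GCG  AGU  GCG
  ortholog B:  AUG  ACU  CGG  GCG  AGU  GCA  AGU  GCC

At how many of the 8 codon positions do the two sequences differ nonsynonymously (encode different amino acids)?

1

Codon 1: AUG Met / AUG Met — identical.
Codon 2: ACA Thr / ACU Thr — synonymous.
Codon 3: CGG Arg / CGG Arg — identical.
Codon 4: GCG Ala / GCG Ala — identical.
Codon 5: AUG Met / AGU Ser — nonsynonymous.
Codon 6: GCG Ala / GCA Ala — synonymous.
Codon 7: AGU Ser / AGU Ser — identical.
Codon 8: GCG Ala / GCC Ala — synonymous.
Nonsynonymous differences: 1.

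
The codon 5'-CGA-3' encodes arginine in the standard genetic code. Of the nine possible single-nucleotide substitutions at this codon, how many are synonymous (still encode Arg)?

Position 1: AGA → 1 synonymous.
Position 2: none → 0 synonymous.
Position 3: CGU, CGC, CGG → 3 synonymous.
Total: 1 + 0 + 3 = 4.

4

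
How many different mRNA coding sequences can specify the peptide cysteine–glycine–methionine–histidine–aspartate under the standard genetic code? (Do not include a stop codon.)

Cys: 2 codons.
Gly: 4 codons.
Met: 1 codon.
His: 2 codons.
Asp: 2 codons.
2 × 4 × 1 × 2 × 2 = 32.

32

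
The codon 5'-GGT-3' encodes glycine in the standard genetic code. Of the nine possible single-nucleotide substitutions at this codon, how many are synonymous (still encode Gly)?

Position 1: none → 0 synonymous.
Position 2: none → 0 synonymous.
Position 3: GGC, GGA, GGG → 3 synonymous.
Total: 0 + 0 + 3 = 3.

3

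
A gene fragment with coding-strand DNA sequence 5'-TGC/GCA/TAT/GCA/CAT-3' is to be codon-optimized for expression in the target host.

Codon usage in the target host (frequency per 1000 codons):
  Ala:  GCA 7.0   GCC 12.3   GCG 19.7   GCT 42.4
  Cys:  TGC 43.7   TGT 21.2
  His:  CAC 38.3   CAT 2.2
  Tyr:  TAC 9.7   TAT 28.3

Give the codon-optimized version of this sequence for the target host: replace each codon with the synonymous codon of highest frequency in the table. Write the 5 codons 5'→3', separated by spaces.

Codon 1 (Cys): best is TGC at 43.7.
Codon 2 (Ala): best is GCT at 42.4.
Codon 3 (Tyr): best is TAT at 28.3.
Codon 4 (Ala): best is GCT at 42.4.
Codon 5 (His): best is CAC at 38.3.

TGC GCT TAT GCT CAC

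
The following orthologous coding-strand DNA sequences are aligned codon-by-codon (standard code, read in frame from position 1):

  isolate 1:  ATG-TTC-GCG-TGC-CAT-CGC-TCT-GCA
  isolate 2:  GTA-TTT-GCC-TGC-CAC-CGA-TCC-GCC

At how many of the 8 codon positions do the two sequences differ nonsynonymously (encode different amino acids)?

Codon 1: ATG Met / GTA Val — nonsynonymous.
Codon 2: TTC Phe / TTT Phe — synonymous.
Codon 3: GCG Ala / GCC Ala — synonymous.
Codon 4: TGC Cys / TGC Cys — identical.
Codon 5: CAT His / CAC His — synonymous.
Codon 6: CGC Arg / CGA Arg — synonymous.
Codon 7: TCT Ser / TCC Ser — synonymous.
Codon 8: GCA Ala / GCC Ala — synonymous.
Nonsynonymous differences: 1.

1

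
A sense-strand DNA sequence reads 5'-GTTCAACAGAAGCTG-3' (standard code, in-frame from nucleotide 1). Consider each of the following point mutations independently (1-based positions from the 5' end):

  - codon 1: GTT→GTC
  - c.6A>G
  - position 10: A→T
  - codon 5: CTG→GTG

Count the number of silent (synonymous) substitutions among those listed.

2

Codon 1: GTT (Val) → GTC (Val) — synonymous.
Codon 2: CAA (Gln) → CAG (Gln) — synonymous.
Codon 4: AAG (Lys) → TAG (Stop) — nonsense.
Codon 5: CTG (Leu) → GTG (Val) — missense.
Synonymous: 2 of 4.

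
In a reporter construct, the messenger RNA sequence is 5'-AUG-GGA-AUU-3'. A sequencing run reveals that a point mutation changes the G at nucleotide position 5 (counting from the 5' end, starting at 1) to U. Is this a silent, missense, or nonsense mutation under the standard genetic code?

Position 5 falls in codon 2: GGA → Gly.
After the substitution the codon is GUA → Val.
Gly ≠ Val, so this is a missense mutation.

missense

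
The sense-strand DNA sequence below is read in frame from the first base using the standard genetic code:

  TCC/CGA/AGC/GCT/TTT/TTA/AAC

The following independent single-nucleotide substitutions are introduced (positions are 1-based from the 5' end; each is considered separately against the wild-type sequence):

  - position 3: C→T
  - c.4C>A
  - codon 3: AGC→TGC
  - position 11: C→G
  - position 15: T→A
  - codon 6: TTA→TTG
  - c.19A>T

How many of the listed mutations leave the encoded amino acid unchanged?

Codon 1: TCC (Ser) → TCT (Ser) — synonymous.
Codon 2: CGA (Arg) → AGA (Arg) — synonymous.
Codon 3: AGC (Ser) → TGC (Cys) — missense.
Codon 4: GCT (Ala) → GGT (Gly) — missense.
Codon 5: TTT (Phe) → TTA (Leu) — missense.
Codon 6: TTA (Leu) → TTG (Leu) — synonymous.
Codon 7: AAC (Asn) → TAC (Tyr) — missense.
Synonymous: 3 of 7.

3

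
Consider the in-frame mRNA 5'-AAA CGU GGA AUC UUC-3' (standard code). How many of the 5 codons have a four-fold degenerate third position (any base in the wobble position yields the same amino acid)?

2

Codon 1 AAA (Lys): third position 2-fold.
Codon 2 CGU (Arg): third position 4-fold.
Codon 3 GGA (Gly): third position 4-fold.
Codon 4 AUC (Ile): third position 3-fold.
Codon 5 UUC (Phe): third position 2-fold.
Four-fold degenerate third positions: 2.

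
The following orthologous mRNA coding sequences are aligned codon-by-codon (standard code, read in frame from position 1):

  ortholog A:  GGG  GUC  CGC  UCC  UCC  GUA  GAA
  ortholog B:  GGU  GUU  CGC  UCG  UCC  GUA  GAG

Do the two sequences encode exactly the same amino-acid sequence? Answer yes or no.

yes

Codon 1: GGG Gly / GGU Gly — synonymous.
Codon 2: GUC Val / GUU Val — synonymous.
Codon 3: CGC Arg / CGC Arg — identical.
Codon 4: UCC Ser / UCG Ser — synonymous.
Codon 5: UCC Ser / UCC Ser — identical.
Codon 6: GUA Val / GUA Val — identical.
Codon 7: GAA Glu / GAG Glu — synonymous.
Nonsynonymous differences: 0 → same protein.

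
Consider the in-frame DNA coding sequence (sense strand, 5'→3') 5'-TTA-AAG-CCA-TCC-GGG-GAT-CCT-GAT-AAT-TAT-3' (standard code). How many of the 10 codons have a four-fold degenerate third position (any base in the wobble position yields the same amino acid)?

Codon 1 TTA (Leu): third position 2-fold.
Codon 2 AAG (Lys): third position 2-fold.
Codon 3 CCA (Pro): third position 4-fold.
Codon 4 TCC (Ser): third position 4-fold.
Codon 5 GGG (Gly): third position 4-fold.
Codon 6 GAT (Asp): third position 2-fold.
Codon 7 CCT (Pro): third position 4-fold.
Codon 8 GAT (Asp): third position 2-fold.
Codon 9 AAT (Asn): third position 2-fold.
Codon 10 TAT (Tyr): third position 2-fold.
Four-fold degenerate third positions: 4.

4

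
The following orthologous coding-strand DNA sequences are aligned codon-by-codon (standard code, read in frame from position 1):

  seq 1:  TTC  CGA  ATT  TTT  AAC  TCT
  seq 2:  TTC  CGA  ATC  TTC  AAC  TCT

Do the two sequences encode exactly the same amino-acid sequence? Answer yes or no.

yes

Codon 1: TTC Phe / TTC Phe — identical.
Codon 2: CGA Arg / CGA Arg — identical.
Codon 3: ATT Ile / ATC Ile — synonymous.
Codon 4: TTT Phe / TTC Phe — synonymous.
Codon 5: AAC Asn / AAC Asn — identical.
Codon 6: TCT Ser / TCT Ser — identical.
Nonsynonymous differences: 0 → same protein.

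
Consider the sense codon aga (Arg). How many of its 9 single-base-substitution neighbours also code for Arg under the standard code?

Position 1: CGA → 1 synonymous.
Position 2: none → 0 synonymous.
Position 3: AGG → 1 synonymous.
Total: 1 + 0 + 1 = 2.

2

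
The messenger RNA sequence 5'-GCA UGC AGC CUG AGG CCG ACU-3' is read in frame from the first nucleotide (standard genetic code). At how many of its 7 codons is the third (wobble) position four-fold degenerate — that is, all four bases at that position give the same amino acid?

Codon 1 GCA (Ala): third position 4-fold.
Codon 2 UGC (Cys): third position 2-fold.
Codon 3 AGC (Ser): third position 2-fold.
Codon 4 CUG (Leu): third position 4-fold.
Codon 5 AGG (Arg): third position 2-fold.
Codon 6 CCG (Pro): third position 4-fold.
Codon 7 ACU (Thr): third position 4-fold.
Four-fold degenerate third positions: 4.

4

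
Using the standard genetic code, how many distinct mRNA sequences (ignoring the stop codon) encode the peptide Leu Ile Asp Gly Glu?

Leu: 6 codons.
Ile: 3 codons.
Asp: 2 codons.
Gly: 4 codons.
Glu: 2 codons.
6 × 3 × 2 × 4 × 2 = 288.

288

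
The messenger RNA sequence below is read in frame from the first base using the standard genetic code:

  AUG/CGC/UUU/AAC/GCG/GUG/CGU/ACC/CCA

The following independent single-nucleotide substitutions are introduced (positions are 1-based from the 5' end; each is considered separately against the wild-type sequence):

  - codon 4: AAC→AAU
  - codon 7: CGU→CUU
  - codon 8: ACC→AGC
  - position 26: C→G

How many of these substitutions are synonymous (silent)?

Codon 4: AAC (Asn) → AAU (Asn) — synonymous.
Codon 7: CGU (Arg) → CUU (Leu) — missense.
Codon 8: ACC (Thr) → AGC (Ser) — missense.
Codon 9: CCA (Pro) → CGA (Arg) — missense.
Synonymous: 1 of 4.

1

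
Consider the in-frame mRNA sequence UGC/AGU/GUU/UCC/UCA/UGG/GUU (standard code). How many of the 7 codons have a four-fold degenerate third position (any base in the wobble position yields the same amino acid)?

4

Codon 1 UGC (Cys): third position 2-fold.
Codon 2 AGU (Ser): third position 2-fold.
Codon 3 GUU (Val): third position 4-fold.
Codon 4 UCC (Ser): third position 4-fold.
Codon 5 UCA (Ser): third position 4-fold.
Codon 6 UGG (Trp): third position 1-fold.
Codon 7 GUU (Val): third position 4-fold.
Four-fold degenerate third positions: 4.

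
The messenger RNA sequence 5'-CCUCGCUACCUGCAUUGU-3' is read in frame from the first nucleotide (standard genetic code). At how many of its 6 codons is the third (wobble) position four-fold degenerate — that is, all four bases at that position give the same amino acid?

3

Codon 1 CCU (Pro): third position 4-fold.
Codon 2 CGC (Arg): third position 4-fold.
Codon 3 UAC (Tyr): third position 2-fold.
Codon 4 CUG (Leu): third position 4-fold.
Codon 5 CAU (His): third position 2-fold.
Codon 6 UGU (Cys): third position 2-fold.
Four-fold degenerate third positions: 3.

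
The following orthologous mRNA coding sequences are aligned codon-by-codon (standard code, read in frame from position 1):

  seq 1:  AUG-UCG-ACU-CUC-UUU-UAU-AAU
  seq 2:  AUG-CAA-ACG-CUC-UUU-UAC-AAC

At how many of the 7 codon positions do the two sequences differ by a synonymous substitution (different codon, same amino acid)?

3

Codon 1: AUG Met / AUG Met — identical.
Codon 2: UCG Ser / CAA Gln — nonsynonymous.
Codon 3: ACU Thr / ACG Thr — synonymous.
Codon 4: CUC Leu / CUC Leu — identical.
Codon 5: UUU Phe / UUU Phe — identical.
Codon 6: UAU Tyr / UAC Tyr — synonymous.
Codon 7: AAU Asn / AAC Asn — synonymous.
Synonymous differences: 3.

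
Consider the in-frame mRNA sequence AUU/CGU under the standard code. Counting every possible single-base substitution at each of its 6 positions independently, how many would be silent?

5

Codon 1 (AUU, Ile): 2 synonymous substitutions.
Codon 2 (CGU, Arg): 3 synonymous substitutions.
Total: 2 + 3 = 5.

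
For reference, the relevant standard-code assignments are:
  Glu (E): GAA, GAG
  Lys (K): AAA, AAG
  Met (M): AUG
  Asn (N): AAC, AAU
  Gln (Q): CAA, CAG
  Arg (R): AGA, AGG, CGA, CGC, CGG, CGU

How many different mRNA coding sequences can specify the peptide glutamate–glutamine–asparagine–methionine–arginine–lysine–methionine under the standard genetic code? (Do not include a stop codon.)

96

Glu: 2 codons.
Gln: 2 codons.
Asn: 2 codons.
Met: 1 codon.
Arg: 6 codons.
Lys: 2 codons.
Met: 1 codon.
2 × 2 × 2 × 1 × 6 × 2 × 1 = 96.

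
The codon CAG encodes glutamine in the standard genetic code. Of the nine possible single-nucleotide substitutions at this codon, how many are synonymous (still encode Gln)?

1

Position 1: none → 0 synonymous.
Position 2: none → 0 synonymous.
Position 3: CAA → 1 synonymous.
Total: 0 + 0 + 1 = 1.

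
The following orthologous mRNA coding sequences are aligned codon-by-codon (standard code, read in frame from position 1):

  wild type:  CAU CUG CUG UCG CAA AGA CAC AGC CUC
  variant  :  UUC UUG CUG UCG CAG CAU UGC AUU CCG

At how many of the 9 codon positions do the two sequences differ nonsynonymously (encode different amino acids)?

5

Codon 1: CAU His / UUC Phe — nonsynonymous.
Codon 2: CUG Leu / UUG Leu — synonymous.
Codon 3: CUG Leu / CUG Leu — identical.
Codon 4: UCG Ser / UCG Ser — identical.
Codon 5: CAA Gln / CAG Gln — synonymous.
Codon 6: AGA Arg / CAU His — nonsynonymous.
Codon 7: CAC His / UGC Cys — nonsynonymous.
Codon 8: AGC Ser / AUU Ile — nonsynonymous.
Codon 9: CUC Leu / CCG Pro — nonsynonymous.
Nonsynonymous differences: 5.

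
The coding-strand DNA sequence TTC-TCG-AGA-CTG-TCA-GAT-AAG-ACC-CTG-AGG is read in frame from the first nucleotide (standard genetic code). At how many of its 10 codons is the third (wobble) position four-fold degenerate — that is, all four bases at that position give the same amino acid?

Codon 1 TTC (Phe): third position 2-fold.
Codon 2 TCG (Ser): third position 4-fold.
Codon 3 AGA (Arg): third position 2-fold.
Codon 4 CTG (Leu): third position 4-fold.
Codon 5 TCA (Ser): third position 4-fold.
Codon 6 GAT (Asp): third position 2-fold.
Codon 7 AAG (Lys): third position 2-fold.
Codon 8 ACC (Thr): third position 4-fold.
Codon 9 CTG (Leu): third position 4-fold.
Codon 10 AGG (Arg): third position 2-fold.
Four-fold degenerate third positions: 5.

5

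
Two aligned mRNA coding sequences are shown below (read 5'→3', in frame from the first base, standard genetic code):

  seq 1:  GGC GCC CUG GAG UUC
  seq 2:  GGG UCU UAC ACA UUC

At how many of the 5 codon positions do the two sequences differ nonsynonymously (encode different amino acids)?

3

Codon 1: GGC Gly / GGG Gly — synonymous.
Codon 2: GCC Ala / UCU Ser — nonsynonymous.
Codon 3: CUG Leu / UAC Tyr — nonsynonymous.
Codon 4: GAG Glu / ACA Thr — nonsynonymous.
Codon 5: UUC Phe / UUC Phe — identical.
Nonsynonymous differences: 3.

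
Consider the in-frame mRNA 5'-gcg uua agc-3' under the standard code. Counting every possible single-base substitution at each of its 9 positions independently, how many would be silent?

Codon 1 (GCG, Ala): 3 synonymous substitutions.
Codon 2 (UUA, Leu): 2 synonymous substitutions.
Codon 3 (AGC, Ser): 1 synonymous substitution.
Total: 3 + 2 + 1 = 6.

6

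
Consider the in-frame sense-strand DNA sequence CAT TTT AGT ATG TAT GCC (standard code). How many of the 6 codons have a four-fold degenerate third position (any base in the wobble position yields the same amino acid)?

1

Codon 1 CAT (His): third position 2-fold.
Codon 2 TTT (Phe): third position 2-fold.
Codon 3 AGT (Ser): third position 2-fold.
Codon 4 ATG (Met): third position 1-fold.
Codon 5 TAT (Tyr): third position 2-fold.
Codon 6 GCC (Ala): third position 4-fold.
Four-fold degenerate third positions: 1.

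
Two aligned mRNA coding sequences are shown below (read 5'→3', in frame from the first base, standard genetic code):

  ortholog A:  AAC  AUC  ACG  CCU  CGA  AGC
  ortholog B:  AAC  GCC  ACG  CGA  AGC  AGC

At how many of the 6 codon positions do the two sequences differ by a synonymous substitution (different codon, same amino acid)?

Codon 1: AAC Asn / AAC Asn — identical.
Codon 2: AUC Ile / GCC Ala — nonsynonymous.
Codon 3: ACG Thr / ACG Thr — identical.
Codon 4: CCU Pro / CGA Arg — nonsynonymous.
Codon 5: CGA Arg / AGC Ser — nonsynonymous.
Codon 6: AGC Ser / AGC Ser — identical.
Synonymous differences: 0.

0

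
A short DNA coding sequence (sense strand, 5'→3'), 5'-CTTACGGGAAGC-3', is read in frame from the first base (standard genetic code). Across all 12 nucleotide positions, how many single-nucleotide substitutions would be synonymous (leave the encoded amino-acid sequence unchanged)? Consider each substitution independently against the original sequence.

10

Codon 1 (CTT, Leu): 3 synonymous substitutions.
Codon 2 (ACG, Thr): 3 synonymous substitutions.
Codon 3 (GGA, Gly): 3 synonymous substitutions.
Codon 4 (AGC, Ser): 1 synonymous substitution.
Total: 3 + 3 + 3 + 1 = 10.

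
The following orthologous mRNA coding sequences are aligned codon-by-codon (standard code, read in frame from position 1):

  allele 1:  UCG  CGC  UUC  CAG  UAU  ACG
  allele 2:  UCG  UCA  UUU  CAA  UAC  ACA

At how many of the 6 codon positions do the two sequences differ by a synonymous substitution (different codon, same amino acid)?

4

Codon 1: UCG Ser / UCG Ser — identical.
Codon 2: CGC Arg / UCA Ser — nonsynonymous.
Codon 3: UUC Phe / UUU Phe — synonymous.
Codon 4: CAG Gln / CAA Gln — synonymous.
Codon 5: UAU Tyr / UAC Tyr — synonymous.
Codon 6: ACG Thr / ACA Thr — synonymous.
Synonymous differences: 4.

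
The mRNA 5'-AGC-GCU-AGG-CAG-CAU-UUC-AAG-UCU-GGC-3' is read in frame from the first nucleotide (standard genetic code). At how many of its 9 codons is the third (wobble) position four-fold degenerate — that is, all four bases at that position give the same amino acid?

Codon 1 AGC (Ser): third position 2-fold.
Codon 2 GCU (Ala): third position 4-fold.
Codon 3 AGG (Arg): third position 2-fold.
Codon 4 CAG (Gln): third position 2-fold.
Codon 5 CAU (His): third position 2-fold.
Codon 6 UUC (Phe): third position 2-fold.
Codon 7 AAG (Lys): third position 2-fold.
Codon 8 UCU (Ser): third position 4-fold.
Codon 9 GGC (Gly): third position 4-fold.
Four-fold degenerate third positions: 3.

3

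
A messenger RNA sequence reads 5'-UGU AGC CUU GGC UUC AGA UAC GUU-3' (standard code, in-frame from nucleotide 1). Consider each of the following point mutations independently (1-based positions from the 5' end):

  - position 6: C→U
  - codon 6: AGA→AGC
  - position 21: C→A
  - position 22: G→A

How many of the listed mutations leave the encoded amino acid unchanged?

1

Codon 2: AGC (Ser) → AGU (Ser) — synonymous.
Codon 6: AGA (Arg) → AGC (Ser) — missense.
Codon 7: UAC (Tyr) → UAA (Stop) — nonsense.
Codon 8: GUU (Val) → AUU (Ile) — missense.
Synonymous: 1 of 4.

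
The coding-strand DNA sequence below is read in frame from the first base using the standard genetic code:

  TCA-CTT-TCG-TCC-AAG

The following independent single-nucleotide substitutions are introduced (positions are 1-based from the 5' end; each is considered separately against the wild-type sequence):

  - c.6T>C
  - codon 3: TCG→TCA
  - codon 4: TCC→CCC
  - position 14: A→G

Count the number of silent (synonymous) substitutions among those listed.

Codon 2: CTT (Leu) → CTC (Leu) — synonymous.
Codon 3: TCG (Ser) → TCA (Ser) — synonymous.
Codon 4: TCC (Ser) → CCC (Pro) — missense.
Codon 5: AAG (Lys) → AGG (Arg) — missense.
Synonymous: 2 of 4.

2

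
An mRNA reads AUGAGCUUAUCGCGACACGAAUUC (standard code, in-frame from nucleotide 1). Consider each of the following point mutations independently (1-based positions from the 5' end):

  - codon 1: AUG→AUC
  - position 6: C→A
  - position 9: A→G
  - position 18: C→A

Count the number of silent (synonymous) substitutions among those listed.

Codon 1: AUG (Met) → AUC (Ile) — missense.
Codon 2: AGC (Ser) → AGA (Arg) — missense.
Codon 3: UUA (Leu) → UUG (Leu) — synonymous.
Codon 6: CAC (His) → CAA (Gln) — missense.
Synonymous: 1 of 4.

1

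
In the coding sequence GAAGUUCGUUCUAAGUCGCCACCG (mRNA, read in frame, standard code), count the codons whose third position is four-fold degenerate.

Codon 1 GAA (Glu): third position 2-fold.
Codon 2 GUU (Val): third position 4-fold.
Codon 3 CGU (Arg): third position 4-fold.
Codon 4 UCU (Ser): third position 4-fold.
Codon 5 AAG (Lys): third position 2-fold.
Codon 6 UCG (Ser): third position 4-fold.
Codon 7 CCA (Pro): third position 4-fold.
Codon 8 CCG (Pro): third position 4-fold.
Four-fold degenerate third positions: 6.

6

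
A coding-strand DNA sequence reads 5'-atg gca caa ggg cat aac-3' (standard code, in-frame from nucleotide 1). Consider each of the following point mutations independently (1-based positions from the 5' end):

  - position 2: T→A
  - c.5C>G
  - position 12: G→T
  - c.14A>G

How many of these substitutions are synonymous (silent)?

Codon 1: ATG (Met) → AAG (Lys) — missense.
Codon 2: GCA (Ala) → GGA (Gly) — missense.
Codon 4: GGG (Gly) → GGT (Gly) — synonymous.
Codon 5: CAT (His) → CGT (Arg) — missense.
Synonymous: 1 of 4.

1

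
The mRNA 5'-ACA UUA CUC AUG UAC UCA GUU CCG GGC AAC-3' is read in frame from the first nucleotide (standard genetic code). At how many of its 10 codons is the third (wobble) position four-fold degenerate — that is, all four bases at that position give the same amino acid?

Codon 1 ACA (Thr): third position 4-fold.
Codon 2 UUA (Leu): third position 2-fold.
Codon 3 CUC (Leu): third position 4-fold.
Codon 4 AUG (Met): third position 1-fold.
Codon 5 UAC (Tyr): third position 2-fold.
Codon 6 UCA (Ser): third position 4-fold.
Codon 7 GUU (Val): third position 4-fold.
Codon 8 CCG (Pro): third position 4-fold.
Codon 9 GGC (Gly): third position 4-fold.
Codon 10 AAC (Asn): third position 2-fold.
Four-fold degenerate third positions: 6.

6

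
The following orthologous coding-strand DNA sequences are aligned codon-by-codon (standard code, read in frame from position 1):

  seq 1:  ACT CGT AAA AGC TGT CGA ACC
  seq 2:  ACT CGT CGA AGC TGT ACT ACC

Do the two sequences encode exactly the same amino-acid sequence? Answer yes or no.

no

Codon 1: ACT Thr / ACT Thr — identical.
Codon 2: CGT Arg / CGT Arg — identical.
Codon 3: AAA Lys / CGA Arg — nonsynonymous.
Codon 4: AGC Ser / AGC Ser — identical.
Codon 5: TGT Cys / TGT Cys — identical.
Codon 6: CGA Arg / ACT Thr — nonsynonymous.
Codon 7: ACC Thr / ACC Thr — identical.
Nonsynonymous differences: 2 → different protein.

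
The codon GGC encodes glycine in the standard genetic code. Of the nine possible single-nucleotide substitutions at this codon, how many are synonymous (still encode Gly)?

Position 1: none → 0 synonymous.
Position 2: none → 0 synonymous.
Position 3: GGU, GGA, GGG → 3 synonymous.
Total: 0 + 0 + 3 = 3.

3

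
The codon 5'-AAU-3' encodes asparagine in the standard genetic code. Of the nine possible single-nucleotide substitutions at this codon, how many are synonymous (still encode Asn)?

Position 1: none → 0 synonymous.
Position 2: none → 0 synonymous.
Position 3: AAC → 1 synonymous.
Total: 0 + 0 + 1 = 1.

1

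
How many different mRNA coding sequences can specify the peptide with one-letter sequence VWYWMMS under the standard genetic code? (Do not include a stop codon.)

48

Val: 4 codons.
Trp: 1 codon.
Tyr: 2 codons.
Trp: 1 codon.
Met: 1 codon.
Met: 1 codon.
Ser: 6 codons.
4 × 1 × 2 × 1 × 1 × 1 × 6 = 48.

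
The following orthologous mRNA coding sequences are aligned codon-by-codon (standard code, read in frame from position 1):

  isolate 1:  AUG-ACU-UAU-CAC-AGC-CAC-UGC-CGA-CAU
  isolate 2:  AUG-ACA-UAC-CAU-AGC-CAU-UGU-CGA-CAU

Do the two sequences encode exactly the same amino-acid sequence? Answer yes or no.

yes

Codon 1: AUG Met / AUG Met — identical.
Codon 2: ACU Thr / ACA Thr — synonymous.
Codon 3: UAU Tyr / UAC Tyr — synonymous.
Codon 4: CAC His / CAU His — synonymous.
Codon 5: AGC Ser / AGC Ser — identical.
Codon 6: CAC His / CAU His — synonymous.
Codon 7: UGC Cys / UGU Cys — synonymous.
Codon 8: CGA Arg / CGA Arg — identical.
Codon 9: CAU His / CAU His — identical.
Nonsynonymous differences: 0 → same protein.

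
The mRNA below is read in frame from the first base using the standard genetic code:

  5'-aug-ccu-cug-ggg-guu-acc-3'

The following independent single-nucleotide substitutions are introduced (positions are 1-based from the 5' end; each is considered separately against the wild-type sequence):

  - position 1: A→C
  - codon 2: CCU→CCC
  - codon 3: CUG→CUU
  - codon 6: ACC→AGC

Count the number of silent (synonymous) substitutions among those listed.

Codon 1: AUG (Met) → CUG (Leu) — missense.
Codon 2: CCU (Pro) → CCC (Pro) — synonymous.
Codon 3: CUG (Leu) → CUU (Leu) — synonymous.
Codon 6: ACC (Thr) → AGC (Ser) — missense.
Synonymous: 2 of 4.

2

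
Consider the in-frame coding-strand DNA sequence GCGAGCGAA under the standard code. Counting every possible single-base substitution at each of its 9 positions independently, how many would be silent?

Codon 1 (GCG, Ala): 3 synonymous substitutions.
Codon 2 (AGC, Ser): 1 synonymous substitution.
Codon 3 (GAA, Glu): 1 synonymous substitution.
Total: 3 + 1 + 1 = 5.

5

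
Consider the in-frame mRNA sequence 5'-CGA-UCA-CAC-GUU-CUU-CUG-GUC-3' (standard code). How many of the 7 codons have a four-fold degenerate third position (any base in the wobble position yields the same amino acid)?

Codon 1 CGA (Arg): third position 4-fold.
Codon 2 UCA (Ser): third position 4-fold.
Codon 3 CAC (His): third position 2-fold.
Codon 4 GUU (Val): third position 4-fold.
Codon 5 CUU (Leu): third position 4-fold.
Codon 6 CUG (Leu): third position 4-fold.
Codon 7 GUC (Val): third position 4-fold.
Four-fold degenerate third positions: 6.

6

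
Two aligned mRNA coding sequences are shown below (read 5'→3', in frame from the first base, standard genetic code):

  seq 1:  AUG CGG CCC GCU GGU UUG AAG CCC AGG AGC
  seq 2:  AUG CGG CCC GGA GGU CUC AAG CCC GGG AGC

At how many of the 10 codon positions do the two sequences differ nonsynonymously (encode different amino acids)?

Codon 1: AUG Met / AUG Met — identical.
Codon 2: CGG Arg / CGG Arg — identical.
Codon 3: CCC Pro / CCC Pro — identical.
Codon 4: GCU Ala / GGA Gly — nonsynonymous.
Codon 5: GGU Gly / GGU Gly — identical.
Codon 6: UUG Leu / CUC Leu — synonymous.
Codon 7: AAG Lys / AAG Lys — identical.
Codon 8: CCC Pro / CCC Pro — identical.
Codon 9: AGG Arg / GGG Gly — nonsynonymous.
Codon 10: AGC Ser / AGC Ser — identical.
Nonsynonymous differences: 2.

2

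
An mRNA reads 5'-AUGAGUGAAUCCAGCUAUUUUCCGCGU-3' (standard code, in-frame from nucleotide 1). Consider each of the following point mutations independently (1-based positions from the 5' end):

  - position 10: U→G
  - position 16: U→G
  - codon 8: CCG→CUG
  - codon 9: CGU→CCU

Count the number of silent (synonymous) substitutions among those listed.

0

Codon 4: UCC (Ser) → GCC (Ala) — missense.
Codon 6: UAU (Tyr) → GAU (Asp) — missense.
Codon 8: CCG (Pro) → CUG (Leu) — missense.
Codon 9: CGU (Arg) → CCU (Pro) — missense.
Synonymous: 0 of 4.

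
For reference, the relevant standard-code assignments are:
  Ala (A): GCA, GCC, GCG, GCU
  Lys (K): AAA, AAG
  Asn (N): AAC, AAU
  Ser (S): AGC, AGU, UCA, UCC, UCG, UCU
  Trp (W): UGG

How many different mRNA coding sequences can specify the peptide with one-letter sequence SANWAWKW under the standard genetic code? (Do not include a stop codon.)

Ser: 6 codons.
Ala: 4 codons.
Asn: 2 codons.
Trp: 1 codon.
Ala: 4 codons.
Trp: 1 codon.
Lys: 2 codons.
Trp: 1 codon.
6 × 4 × 2 × 1 × 4 × 1 × 2 × 1 = 384.

384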